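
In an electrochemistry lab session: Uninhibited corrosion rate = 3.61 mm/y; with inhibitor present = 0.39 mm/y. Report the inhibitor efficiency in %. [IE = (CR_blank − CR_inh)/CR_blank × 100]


Apply the inhibitor-efficiency definition: IE = (CR_blank − CR_inh)/CR_blank × 100
IE = (3.61 − 0.39) / 3.61 × 100
IE = 3.22 / 3.61 × 100 = 89.2 %

89.2 %


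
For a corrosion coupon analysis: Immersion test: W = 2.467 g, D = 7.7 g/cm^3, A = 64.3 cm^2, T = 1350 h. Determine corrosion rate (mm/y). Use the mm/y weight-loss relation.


Apply the mm/y weight-loss relation: CR = 87600 * W / (D * A * T)
Numerator: 87600 * 2.467 = 216109.2
Denominator: 7.7 * 64.3 * 1350 = 668398.5
CR = 216109.2 / 668398.5 = 0.32332 mm/y

0.32332 mm/y


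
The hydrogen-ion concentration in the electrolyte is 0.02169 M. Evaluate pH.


pH = −log10[H+]
pH = −log10(0.02169) = 1.66

1.66


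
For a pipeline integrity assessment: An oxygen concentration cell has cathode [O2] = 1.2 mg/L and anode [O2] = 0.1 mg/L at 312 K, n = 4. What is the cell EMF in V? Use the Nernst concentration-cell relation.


Apply the Nernst concentration-cell relation: E = (RT/nF)*ln(C_cathode/C_anode)
RT/nF = 8.314*312/(4*96485) = 0.00672117 V
ln(1.2/0.1) = 2.48491
E = 0.00672117 * 2.48491 = 0.0167 V

0.0167 V


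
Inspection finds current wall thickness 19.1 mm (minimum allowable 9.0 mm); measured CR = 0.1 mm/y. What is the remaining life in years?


Apply the remaining-life relation: RL = (t_current − t_min) / CR
RL = (19.1 − 9.0) / 0.1 = 10.1 / 0.1 = 101.0 years

101.0 years


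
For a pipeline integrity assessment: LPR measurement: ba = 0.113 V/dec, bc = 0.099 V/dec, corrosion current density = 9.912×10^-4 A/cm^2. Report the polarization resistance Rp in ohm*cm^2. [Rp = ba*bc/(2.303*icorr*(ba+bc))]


Apply the Stern-Geary equation: Rp = ba*bc / (2.303*icorr*(ba+bc))
ba*bc = 0.113*0.099 = 0.011187
ba+bc = 0.212; 2.303*icorr*(ba+bc) = 2.303*9.912×10^-4*0.212 = 4.8393952×10^-4
Rp = 0.011187 / 4.8393952×10^-4 = 23.12 ohm*cm^2

23.12 ohm*cm^2


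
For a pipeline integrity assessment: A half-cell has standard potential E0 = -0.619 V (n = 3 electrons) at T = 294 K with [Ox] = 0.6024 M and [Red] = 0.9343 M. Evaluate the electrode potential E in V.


Apply the Nernst equation: E = E0 + (RT/nF)*ln([Ox]/[Red])
Step 1: RT/nF = 8.314*294/(3*96485) = 0.00844455 V
Step 2: [Ox]/[Red] = 0.6024/0.9343 = 0.644761
Step 3: ln(0.644761) = -0.438876
Step 4: correction = 0.00844455 * -0.438876 = -0.004 V
E = -0.619 + -0.004 = -0.623 V

-0.623 V


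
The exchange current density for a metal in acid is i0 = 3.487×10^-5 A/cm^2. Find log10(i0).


i0 = 3.487×10^-5 A/cm^2
log10(i0) = -4.458

-4.458


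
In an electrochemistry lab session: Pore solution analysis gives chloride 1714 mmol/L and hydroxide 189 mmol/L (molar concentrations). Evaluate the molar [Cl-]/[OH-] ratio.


Threshold parameter = [Cl-] / [OH-] (molar basis; both in mmol/L, so units cancel)
Ratio = 1714 / 189 = 9.07

9.07


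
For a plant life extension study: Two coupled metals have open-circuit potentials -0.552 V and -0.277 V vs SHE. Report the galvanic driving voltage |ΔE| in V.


Driving voltage is the absolute potential difference.
|ΔE| = |-0.552 − (-0.277)| = 0.275 V

0.275 V


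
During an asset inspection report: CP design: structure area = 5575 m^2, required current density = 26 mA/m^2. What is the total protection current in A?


I = area * current density, then convert mA → A (÷1000)
I = 5575 * 26 / 1000 = 144.95 A

144.95 A


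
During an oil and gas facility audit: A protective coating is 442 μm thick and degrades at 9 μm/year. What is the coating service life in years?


Service life = thickness / degradation rate
Life = 442 / 9 = 49.1 years

49.1 years


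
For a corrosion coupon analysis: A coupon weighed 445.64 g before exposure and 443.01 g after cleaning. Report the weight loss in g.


Weight loss = initial − final
WL = 445.64 − 443.01 = 2.63 g

2.63 g


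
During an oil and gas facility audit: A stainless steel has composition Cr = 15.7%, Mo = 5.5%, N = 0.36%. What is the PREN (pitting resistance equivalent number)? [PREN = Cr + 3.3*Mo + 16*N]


Apply the PREN formula: PREN = Cr + 3.3*Mo + 16*N
PREN = 15.7 + 3.3*5.5 + 16*0.36
PREN = 15.7 + 18.15 + 5.76 = 39.61

39.61


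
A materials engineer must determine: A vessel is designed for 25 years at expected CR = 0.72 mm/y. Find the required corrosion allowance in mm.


Corrosion allowance = CR × design life
CA = 0.72 * 25 = 18.0 mm

18.0 mm


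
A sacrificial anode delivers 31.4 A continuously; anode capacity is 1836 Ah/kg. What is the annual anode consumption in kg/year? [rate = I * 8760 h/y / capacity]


Annual consumption = current * hours per year / capacity
Rate = 31.4 * 8760 / 1836 = 149.8 kg/year

149.8 kg/year


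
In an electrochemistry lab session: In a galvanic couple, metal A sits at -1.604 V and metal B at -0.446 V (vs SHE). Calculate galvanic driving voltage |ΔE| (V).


Driving voltage is the absolute potential difference.
|ΔE| = |-1.604 − (-0.446)| = 1.158 V

1.158 V


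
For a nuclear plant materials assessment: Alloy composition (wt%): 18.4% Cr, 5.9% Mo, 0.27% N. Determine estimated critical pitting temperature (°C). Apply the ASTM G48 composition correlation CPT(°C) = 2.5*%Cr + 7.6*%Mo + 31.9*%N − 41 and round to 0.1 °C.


Apply the ASTM G48 empirical CPT estimate: CPT(°C) = 2.5*%Cr + 7.6*%Mo + 31.9*%N − 41
2.5*18.4 = 46; 7.6*5.9 = 44.84; 31.9*0.27 = 8.613
CPT = 46 + 44.84 + 8.613 − 41 = 58.453 °C
Rounded to 0.1 °C: CPT ≈ 58.5 °C

58.5 °C


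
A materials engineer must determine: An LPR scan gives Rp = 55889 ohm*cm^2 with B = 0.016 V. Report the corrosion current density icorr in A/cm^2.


Apply the Stern-Geary relation: icorr = B / Rp
icorr = 0.016 / 55889 = 2.863×10^-7 A/cm^2

2.863×10^-7 A/cm^2


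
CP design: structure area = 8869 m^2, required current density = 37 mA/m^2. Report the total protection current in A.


I = area * current density, then convert mA → A (÷1000)
I = 8869 * 37 / 1000 = 328.15 A

328.15 A


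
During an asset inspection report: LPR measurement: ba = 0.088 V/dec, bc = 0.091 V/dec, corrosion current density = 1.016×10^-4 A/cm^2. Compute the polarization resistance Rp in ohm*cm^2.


Apply the Stern-Geary equation: Rp = ba*bc / (2.303*icorr*(ba+bc))
ba*bc = 0.088*0.091 = 0.008008
ba+bc = 0.179; 2.303*icorr*(ba+bc) = 2.303*1.016×10^-4*0.179 = 4.1883279×10^-5
Rp = 0.008008 / 4.1883279×10^-5 = 191.2 ohm*cm^2

191.2 ohm*cm^2


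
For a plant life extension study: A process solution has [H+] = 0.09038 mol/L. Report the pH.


pH = −log10[H+]
pH = −log10(0.09038) = 1.04

1.04


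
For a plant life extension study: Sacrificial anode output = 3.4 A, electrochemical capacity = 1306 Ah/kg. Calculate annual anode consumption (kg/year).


Annual consumption = current * hours per year / capacity
Rate = 3.4 * 8760 / 1306 = 22.8 kg/year

22.8 kg/year


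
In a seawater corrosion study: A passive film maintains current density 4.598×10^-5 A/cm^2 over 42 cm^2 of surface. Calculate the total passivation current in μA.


I = i_pass * A, then convert A → μA (×10^6)
I = 4.598×10^-5 * 42 * 10^6 = 1931.16 μA

1931.16 μA


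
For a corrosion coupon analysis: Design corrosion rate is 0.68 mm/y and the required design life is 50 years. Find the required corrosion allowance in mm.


Corrosion allowance = CR × design life
CA = 0.68 * 50 = 34.0 mm

34.0 mm


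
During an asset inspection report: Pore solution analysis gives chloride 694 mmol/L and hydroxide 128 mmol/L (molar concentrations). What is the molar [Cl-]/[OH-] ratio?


Threshold parameter = [Cl-] / [OH-] (molar basis; both in mmol/L, so units cancel)
Ratio = 694 / 128 = 5.42

5.42


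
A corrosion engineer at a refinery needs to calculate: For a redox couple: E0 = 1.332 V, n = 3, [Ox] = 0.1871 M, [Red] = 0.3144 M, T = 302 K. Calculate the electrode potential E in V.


Apply the Nernst equation: E = E0 + (RT/nF)*ln([Ox]/[Red])
Step 1: RT/nF = 8.314*302/(3*96485) = 0.00867433 V
Step 2: [Ox]/[Red] = 0.1871/0.3144 = 0.595102
Step 3: ln(0.595102) = -0.519022
Step 4: correction = 0.00867433 * -0.519022 = -0.0045 V
E = 1.332 + -0.0045 = 1.3275 V

1.3275 V


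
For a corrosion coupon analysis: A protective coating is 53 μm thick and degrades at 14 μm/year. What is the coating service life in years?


Service life = thickness / degradation rate
Life = 53 / 14 = 3.8 years

3.8 years


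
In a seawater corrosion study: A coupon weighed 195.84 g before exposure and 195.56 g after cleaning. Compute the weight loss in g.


Weight loss = initial − final
WL = 195.84 − 195.56 = 0.28 g

0.28 g


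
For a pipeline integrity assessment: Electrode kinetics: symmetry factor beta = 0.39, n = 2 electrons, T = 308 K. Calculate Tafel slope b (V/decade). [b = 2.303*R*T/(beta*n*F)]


Apply the Tafel slope relation: b = 2.303*R*T/(beta*n*F)
Numerator: 2.303 * 8.314 * 308 = 5897.32
Denominator: 0.39 * 2 * 96485 = 75258.3
b = 5897.32 / 75258.3 = 0.0784 V/decade

0.0784 V/decade


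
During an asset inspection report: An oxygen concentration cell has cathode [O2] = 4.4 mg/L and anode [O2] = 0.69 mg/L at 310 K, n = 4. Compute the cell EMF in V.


Apply the Nernst concentration-cell relation: E = (RT/nF)*ln(C_cathode/C_anode)
RT/nF = 8.314*310/(4*96485) = 0.00667808 V
ln(4.4/0.69) = 1.85267
E = 0.00667808 * 1.85267 = 0.01237 V

0.01237 V


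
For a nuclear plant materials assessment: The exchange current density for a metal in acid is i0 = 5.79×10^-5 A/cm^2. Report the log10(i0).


i0 = 5.79×10^-5 A/cm^2
log10(i0) = -4.237

-4.237


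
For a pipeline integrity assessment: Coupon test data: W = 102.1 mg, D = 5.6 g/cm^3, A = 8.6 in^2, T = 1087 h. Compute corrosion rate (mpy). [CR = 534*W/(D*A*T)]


Apply the mpy weight-loss relation: CR = 534 * W / (D * A * T)
Numerator: 534 * 102.1 = 54521.4
Denominator: 5.6 * 8.6 * 1087 = 52349.92
CR = 54521.4 / 52349.92 = 1.041 mpy

1.041 mpy


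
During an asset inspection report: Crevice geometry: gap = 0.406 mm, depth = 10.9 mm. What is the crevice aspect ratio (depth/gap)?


Aspect ratio = depth / gap
Ratio = 10.9 / 0.406 = 26.8

26.8


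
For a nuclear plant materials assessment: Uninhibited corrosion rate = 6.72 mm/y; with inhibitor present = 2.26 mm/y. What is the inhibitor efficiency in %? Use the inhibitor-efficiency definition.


Apply the inhibitor-efficiency definition: IE = (CR_blank − CR_inh)/CR_blank × 100
IE = (6.72 − 2.26) / 6.72 × 100
IE = 4.46 / 6.72 × 100 = 66.4 %

66.4 %


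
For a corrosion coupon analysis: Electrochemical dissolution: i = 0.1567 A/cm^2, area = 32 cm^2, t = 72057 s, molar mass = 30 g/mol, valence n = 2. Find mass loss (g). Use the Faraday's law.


Apply Faraday's law: m = i*A*t*M / (n*F)
Total charge passed Q = i*A*t = 0.1567*32*72057 = 361322.6208 C
m = Q*M/(n*F) = 361322.6208*30/(2*96485) = 56.173 g

56.173 g


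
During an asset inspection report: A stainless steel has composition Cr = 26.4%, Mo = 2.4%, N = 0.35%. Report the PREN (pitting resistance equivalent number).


Apply the PREN formula: PREN = Cr + 3.3*Mo + 16*N
PREN = 26.4 + 3.3*2.4 + 16*0.35
PREN = 26.4 + 7.92 + 5.6 = 39.92

39.92


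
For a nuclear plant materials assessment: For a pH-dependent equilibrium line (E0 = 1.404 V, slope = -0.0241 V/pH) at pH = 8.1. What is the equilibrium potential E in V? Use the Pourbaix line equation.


Apply the Pourbaix line equation: E = E0 + slope*pH
E = 1.404 + (-0.0241)*8.1 = 1.404 + (-0.19521) = 1.20879 V
Rounded to 4 decimal places: E = 1.2088 V

1.2088 V


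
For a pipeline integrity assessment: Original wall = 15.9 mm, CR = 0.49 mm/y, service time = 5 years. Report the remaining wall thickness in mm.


Remaining wall = original − CR × time
t = 15.9 − 0.49*5 = 15.9 − 2.45 = 13.45 mm

13.45 mm


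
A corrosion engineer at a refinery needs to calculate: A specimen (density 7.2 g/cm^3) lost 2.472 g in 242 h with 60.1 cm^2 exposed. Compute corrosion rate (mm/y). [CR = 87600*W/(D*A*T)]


Apply the mm/y weight-loss relation: CR = 87600 * W / (D * A * T)
Numerator: 87600 * 2.472 = 216547.2
Denominator: 7.2 * 60.1 * 242 = 104718.24
CR = 216547.2 / 104718.24 = 2.0679 mm/y

2.0679 mm/y


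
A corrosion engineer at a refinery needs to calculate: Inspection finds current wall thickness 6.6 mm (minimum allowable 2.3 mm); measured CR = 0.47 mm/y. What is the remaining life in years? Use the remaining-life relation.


Apply the remaining-life relation: RL = (t_current − t_min) / CR
RL = (6.6 − 2.3) / 0.47 = 4.3 / 0.47 = 9.1 years

9.1 years


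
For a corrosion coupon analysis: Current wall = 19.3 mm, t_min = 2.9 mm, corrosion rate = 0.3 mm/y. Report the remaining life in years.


Apply the remaining-life relation: RL = (t_current − t_min) / CR
RL = (19.3 − 2.9) / 0.3 = 16.4 / 0.3 = 54.7 years

54.7 years


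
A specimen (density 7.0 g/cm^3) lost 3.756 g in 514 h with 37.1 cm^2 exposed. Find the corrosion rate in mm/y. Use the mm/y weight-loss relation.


Apply the mm/y weight-loss relation: CR = 87600 * W / (D * A * T)
Numerator: 87600 * 3.756 = 329025.6
Denominator: 7.0 * 37.1 * 514 = 133485.8
CR = 329025.6 / 133485.8 = 2.464873 mm/y

2.464873 mm/y


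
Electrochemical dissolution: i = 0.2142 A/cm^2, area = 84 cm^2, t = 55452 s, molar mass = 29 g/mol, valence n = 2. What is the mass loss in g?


Apply Faraday's law: m = i*A*t*M / (n*F)
Total charge passed Q = i*A*t = 0.2142*84*55452 = 997736.7456 C
m = Q*M/(n*F) = 997736.7456*29/(2*96485) = 149.942 g

149.942 g


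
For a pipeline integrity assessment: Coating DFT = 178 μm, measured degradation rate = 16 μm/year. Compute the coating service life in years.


Service life = thickness / degradation rate
Life = 178 / 16 = 11.1 years

11.1 years


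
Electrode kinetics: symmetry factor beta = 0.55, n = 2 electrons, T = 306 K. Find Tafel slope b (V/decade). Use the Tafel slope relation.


Apply the Tafel slope relation: b = 2.303*R*T/(beta*n*F)
Numerator: 2.303 * 8.314 * 306 = 5859.03
Denominator: 0.55 * 2 * 96485 = 106133.5
b = 5859.03 / 106133.5 = 0.055 V/decade

0.055 V/decade


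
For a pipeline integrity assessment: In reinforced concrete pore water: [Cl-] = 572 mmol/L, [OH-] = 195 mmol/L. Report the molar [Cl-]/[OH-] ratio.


Threshold parameter = [Cl-] / [OH-] (molar basis; both in mmol/L, so units cancel)
Ratio = 572 / 195 = 2.93

2.93


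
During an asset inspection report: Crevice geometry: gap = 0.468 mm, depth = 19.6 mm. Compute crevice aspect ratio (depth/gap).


Aspect ratio = depth / gap
Ratio = 19.6 / 0.468 = 41.9

41.9


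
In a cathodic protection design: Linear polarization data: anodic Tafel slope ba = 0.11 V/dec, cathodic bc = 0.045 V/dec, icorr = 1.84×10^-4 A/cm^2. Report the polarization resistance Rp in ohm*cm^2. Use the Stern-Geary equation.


Apply the Stern-Geary equation: Rp = ba*bc / (2.303*icorr*(ba+bc))
ba*bc = 0.11*0.045 = 0.00495
ba+bc = 0.155; 2.303*icorr*(ba+bc) = 2.303*1.84×10^-4*0.155 = 6.568156×10^-5
Rp = 0.00495 / 6.568156×10^-5 = 75.4 ohm*cm^2

75.4 ohm*cm^2


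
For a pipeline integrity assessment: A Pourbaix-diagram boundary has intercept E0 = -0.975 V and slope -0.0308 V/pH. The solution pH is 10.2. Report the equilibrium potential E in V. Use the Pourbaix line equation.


Apply the Pourbaix line equation: E = E0 + slope*pH
E = -0.975 + (-0.0308)*10.2 = -0.975 + (-0.31416) = -1.28916 V
Rounded to 3 decimal places: E = -1.289 V

-1.289 V


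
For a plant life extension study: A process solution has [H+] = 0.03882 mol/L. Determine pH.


pH = −log10[H+]
pH = −log10(0.03882) = 1.41

1.41


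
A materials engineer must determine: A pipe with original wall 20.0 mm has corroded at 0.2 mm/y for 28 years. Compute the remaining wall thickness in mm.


Remaining wall = original − CR × time
t = 20.0 − 0.2*28 = 20.0 − 5.6 = 14.4 mm

14.4 mm


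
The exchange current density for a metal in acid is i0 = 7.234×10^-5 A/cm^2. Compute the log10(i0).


i0 = 7.234×10^-5 A/cm^2
log10(i0) = -4.141

-4.141


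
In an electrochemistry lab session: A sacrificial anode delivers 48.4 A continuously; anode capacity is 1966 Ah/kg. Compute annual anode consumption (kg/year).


Annual consumption = current * hours per year / capacity
Rate = 48.4 * 8760 / 1966 = 215.7 kg/year

215.7 kg/year


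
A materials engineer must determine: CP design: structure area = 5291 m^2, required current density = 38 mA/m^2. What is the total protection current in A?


I = area * current density, then convert mA → A (÷1000)
I = 5291 * 38 / 1000 = 201.06 A

201.06 A


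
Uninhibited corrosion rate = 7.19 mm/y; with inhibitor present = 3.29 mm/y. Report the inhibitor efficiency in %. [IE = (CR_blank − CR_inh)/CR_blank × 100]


Apply the inhibitor-efficiency definition: IE = (CR_blank − CR_inh)/CR_blank × 100
IE = (7.19 − 3.29) / 7.19 × 100
IE = 3.9 / 7.19 × 100 = 54.2 %

54.2 %


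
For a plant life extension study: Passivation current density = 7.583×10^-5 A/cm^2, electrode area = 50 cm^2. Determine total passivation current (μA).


I = i_pass * A, then convert A → μA (×10^6)
I = 7.583×10^-5 * 50 * 10^6 = 3791.5 μA

3791.5 μA


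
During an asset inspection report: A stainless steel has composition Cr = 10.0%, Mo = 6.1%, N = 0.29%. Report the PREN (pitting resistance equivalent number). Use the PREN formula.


Apply the PREN formula: PREN = Cr + 3.3*Mo + 16*N
PREN = 10.0 + 3.3*6.1 + 16*0.29
PREN = 10.0 + 20.13 + 4.64 = 34.77

34.77


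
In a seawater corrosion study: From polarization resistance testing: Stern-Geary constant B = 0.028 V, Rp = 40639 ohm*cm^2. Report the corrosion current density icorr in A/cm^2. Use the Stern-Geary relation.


Apply the Stern-Geary relation: icorr = B / Rp
icorr = 0.028 / 40639 = 6.89×10^-7 A/cm^2

6.89×10^-7 A/cm^2


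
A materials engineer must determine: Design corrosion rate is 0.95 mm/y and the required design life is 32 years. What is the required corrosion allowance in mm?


Corrosion allowance = CR × design life
CA = 0.95 * 32 = 30.4 mm

30.4 mm


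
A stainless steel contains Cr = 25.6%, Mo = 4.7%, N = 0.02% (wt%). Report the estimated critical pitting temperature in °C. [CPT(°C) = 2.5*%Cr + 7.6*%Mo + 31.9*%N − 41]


Apply the ASTM G48 empirical CPT estimate: CPT(°C) = 2.5*%Cr + 7.6*%Mo + 31.9*%N − 41
2.5*25.6 = 64; 7.6*4.7 = 35.72; 31.9*0.02 = 0.638
CPT = 64 + 35.72 + 0.638 − 41 = 59.358 °C
Rounded to 0.1 °C: CPT ≈ 59.4 °C

59.4 °C


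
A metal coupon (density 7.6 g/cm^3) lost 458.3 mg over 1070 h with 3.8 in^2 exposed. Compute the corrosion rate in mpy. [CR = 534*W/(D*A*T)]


Apply the mpy weight-loss relation: CR = 534 * W / (D * A * T)
Numerator: 534 * 458.3 = 244732.2
Denominator: 7.6 * 3.8 * 1070 = 30901.6
CR = 244732.2 / 30901.6 = 7.91973 mpy

7.91973 mpy


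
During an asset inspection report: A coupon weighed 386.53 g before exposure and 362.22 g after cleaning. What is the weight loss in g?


Weight loss = initial − final
WL = 386.53 − 362.22 = 24.31 g

24.31 g


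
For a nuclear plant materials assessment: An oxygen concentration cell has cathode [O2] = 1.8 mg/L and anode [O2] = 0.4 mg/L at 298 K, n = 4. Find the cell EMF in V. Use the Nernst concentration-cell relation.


Apply the Nernst concentration-cell relation: E = (RT/nF)*ln(C_cathode/C_anode)
RT/nF = 8.314*298/(4*96485) = 0.00641958 V
ln(1.8/0.4) = 1.50408
E = 0.00641958 * 1.50408 = 0.00966 V

0.00966 V


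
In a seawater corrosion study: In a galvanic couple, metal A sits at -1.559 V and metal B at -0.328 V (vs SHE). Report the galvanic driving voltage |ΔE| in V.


Driving voltage is the absolute potential difference.
|ΔE| = |-1.559 − (-0.328)| = 1.231 V

1.231 V


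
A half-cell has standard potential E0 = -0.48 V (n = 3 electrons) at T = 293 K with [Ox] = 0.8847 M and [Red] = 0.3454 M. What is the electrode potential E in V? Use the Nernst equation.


Apply the Nernst equation: E = E0 + (RT/nF)*ln([Ox]/[Red])
Step 1: RT/nF = 8.314*293/(3*96485) = 0.00841582 V
Step 2: [Ox]/[Red] = 0.8847/0.3454 = 2.561378
Step 3: ln(2.561378) = 0.940545
Step 4: correction = 0.00841582 * 0.940545 = 0.008 V
E = -0.48 + 0.008 = -0.472 V

-0.472 V


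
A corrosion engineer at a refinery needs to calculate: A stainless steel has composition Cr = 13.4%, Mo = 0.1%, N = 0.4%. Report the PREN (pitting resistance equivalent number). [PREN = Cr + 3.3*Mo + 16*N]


Apply the PREN formula: PREN = Cr + 3.3*Mo + 16*N
PREN = 13.4 + 3.3*0.1 + 16*0.4
PREN = 13.4 + 0.33 + 6.4 = 20.13

20.13


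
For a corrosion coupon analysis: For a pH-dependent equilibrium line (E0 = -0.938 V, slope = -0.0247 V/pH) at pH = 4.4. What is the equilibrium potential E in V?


Apply the Pourbaix line equation: E = E0 + slope*pH
E = -0.938 + (-0.0247)*4.4 = -0.938 + (-0.10868) = -1.04668 V
Rounded to 4 decimal places: E = -1.0467 V

-1.0467 V


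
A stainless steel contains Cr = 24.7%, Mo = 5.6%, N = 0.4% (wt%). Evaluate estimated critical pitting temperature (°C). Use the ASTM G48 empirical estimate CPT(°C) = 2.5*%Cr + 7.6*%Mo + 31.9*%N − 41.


Apply the ASTM G48 empirical CPT estimate: CPT(°C) = 2.5*%Cr + 7.6*%Mo + 31.9*%N − 41
2.5*24.7 = 61.75; 7.6*5.6 = 42.56; 31.9*0.4 = 12.76
CPT = 61.75 + 42.56 + 12.76 − 41 = 76.07 °C
Rounded to 0.1 °C: CPT ≈ 76.1 °C

76.1 °C


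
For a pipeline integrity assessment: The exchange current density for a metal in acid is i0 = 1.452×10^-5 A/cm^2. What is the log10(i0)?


i0 = 1.452×10^-5 A/cm^2
log10(i0) = -4.838

-4.838


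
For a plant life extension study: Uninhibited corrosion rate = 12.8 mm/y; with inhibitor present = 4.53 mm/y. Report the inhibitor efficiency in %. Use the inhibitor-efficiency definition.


Apply the inhibitor-efficiency definition: IE = (CR_blank − CR_inh)/CR_blank × 100
IE = (12.8 − 4.53) / 12.8 × 100
IE = 8.27 / 12.8 × 100 = 64.6 %

64.6 %


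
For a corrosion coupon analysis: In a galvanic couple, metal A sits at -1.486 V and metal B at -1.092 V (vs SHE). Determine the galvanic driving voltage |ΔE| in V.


Driving voltage is the absolute potential difference.
|ΔE| = |-1.486 − (-1.092)| = 0.394 V

0.394 V


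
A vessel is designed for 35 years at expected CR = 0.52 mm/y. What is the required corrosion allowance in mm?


Corrosion allowance = CR × design life
CA = 0.52 * 35 = 18.2 mm

18.2 mm


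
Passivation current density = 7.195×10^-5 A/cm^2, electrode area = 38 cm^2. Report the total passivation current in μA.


I = i_pass * A, then convert A → μA (×10^6)
I = 7.195×10^-5 * 38 * 10^6 = 2734.1 μA

2734.1 μA


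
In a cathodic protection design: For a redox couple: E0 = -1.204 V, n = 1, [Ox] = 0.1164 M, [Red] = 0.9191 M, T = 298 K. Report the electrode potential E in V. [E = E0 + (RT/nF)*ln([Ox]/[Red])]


Apply the Nernst equation: E = E0 + (RT/nF)*ln([Ox]/[Red])
Step 1: RT/nF = 8.314*298/(1*96485) = 0.02567831 V
Step 2: [Ox]/[Red] = 0.1164/0.9191 = 0.126646
Step 3: ln(0.126646) = -2.066359
Step 4: correction = 0.02567831 * -2.066359 = -0.0531 V
E = -1.204 + -0.0531 = -1.2571 V

-1.2571 V


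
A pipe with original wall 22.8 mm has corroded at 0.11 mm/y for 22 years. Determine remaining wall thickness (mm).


Remaining wall = original − CR × time
t = 22.8 − 0.11*22 = 22.8 − 2.42 = 20.38 mm

20.38 mm


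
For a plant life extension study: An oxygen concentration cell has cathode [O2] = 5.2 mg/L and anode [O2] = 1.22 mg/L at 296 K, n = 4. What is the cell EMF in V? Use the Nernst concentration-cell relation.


Apply the Nernst concentration-cell relation: E = (RT/nF)*ln(C_cathode/C_anode)
RT/nF = 8.314*296/(4*96485) = 0.00637649 V
ln(5.2/1.22) = 1.44981
E = 0.00637649 * 1.44981 = 0.00924 V

0.00924 V


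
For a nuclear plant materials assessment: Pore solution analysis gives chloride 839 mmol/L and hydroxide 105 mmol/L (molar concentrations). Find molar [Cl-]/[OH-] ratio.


Threshold parameter = [Cl-] / [OH-] (molar basis; both in mmol/L, so units cancel)
Ratio = 839 / 105 = 7.99

7.99


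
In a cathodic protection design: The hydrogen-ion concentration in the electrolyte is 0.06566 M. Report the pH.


pH = −log10[H+]
pH = −log10(0.06566) = 1.18

1.18


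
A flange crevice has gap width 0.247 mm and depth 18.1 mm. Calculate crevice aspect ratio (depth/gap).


Aspect ratio = depth / gap
Ratio = 18.1 / 0.247 = 73.3

73.3


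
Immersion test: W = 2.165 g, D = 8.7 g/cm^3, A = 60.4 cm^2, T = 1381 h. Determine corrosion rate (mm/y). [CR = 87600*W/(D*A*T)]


Apply the mm/y weight-loss relation: CR = 87600 * W / (D * A * T)
Numerator: 87600 * 2.165 = 189654.0
Denominator: 8.7 * 60.4 * 1381 = 725687.88
CR = 189654.0 / 725687.88 = 0.261344 mm/y

0.261344 mm/y


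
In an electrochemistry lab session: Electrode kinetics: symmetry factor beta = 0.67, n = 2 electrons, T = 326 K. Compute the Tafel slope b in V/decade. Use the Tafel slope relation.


Apply the Tafel slope relation: b = 2.303*R*T/(beta*n*F)
Numerator: 2.303 * 8.314 * 326 = 6241.97
Denominator: 0.67 * 2 * 96485 = 129289.9
b = 6241.97 / 129289.9 = 0.0483 V/decade

0.0483 V/decade


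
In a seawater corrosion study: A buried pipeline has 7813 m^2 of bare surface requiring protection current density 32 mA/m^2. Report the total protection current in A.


I = area * current density, then convert mA → A (÷1000)
I = 7813 * 32 / 1000 = 250.02 A

250.02 A


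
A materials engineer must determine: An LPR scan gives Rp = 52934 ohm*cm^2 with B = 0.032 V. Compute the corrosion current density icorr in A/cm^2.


Apply the Stern-Geary relation: icorr = B / Rp
icorr = 0.032 / 52934 = 6.045×10^-7 A/cm^2

6.045×10^-7 A/cm^2


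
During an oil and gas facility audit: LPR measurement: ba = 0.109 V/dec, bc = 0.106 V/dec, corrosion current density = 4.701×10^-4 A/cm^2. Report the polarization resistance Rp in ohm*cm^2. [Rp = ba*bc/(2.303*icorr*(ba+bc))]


Apply the Stern-Geary equation: Rp = ba*bc / (2.303*icorr*(ba+bc))
ba*bc = 0.109*0.106 = 0.011554
ba+bc = 0.215; 2.303*icorr*(ba+bc) = 2.303*4.701×10^-4*0.215 = 2.3276766×10^-4
Rp = 0.011554 / 2.3276766×10^-4 = 49.6 ohm*cm^2

49.6 ohm*cm^2


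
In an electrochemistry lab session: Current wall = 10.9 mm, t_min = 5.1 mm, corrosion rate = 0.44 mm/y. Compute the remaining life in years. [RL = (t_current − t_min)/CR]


Apply the remaining-life relation: RL = (t_current − t_min) / CR
RL = (10.9 − 5.1) / 0.44 = 5.8 / 0.44 = 13.2 years

13.2 years


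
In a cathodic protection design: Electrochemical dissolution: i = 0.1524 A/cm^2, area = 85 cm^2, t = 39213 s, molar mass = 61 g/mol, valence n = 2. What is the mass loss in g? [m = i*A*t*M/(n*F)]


Apply Faraday's law: m = i*A*t*M / (n*F)
Total charge passed Q = i*A*t = 0.1524*85*39213 = 507965.202 C
m = Q*M/(n*F) = 507965.202*61/(2*96485) = 160.5735 g

160.5735 g


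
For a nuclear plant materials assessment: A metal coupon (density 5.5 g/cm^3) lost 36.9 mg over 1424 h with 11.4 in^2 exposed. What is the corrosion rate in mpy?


Apply the mpy weight-loss relation: CR = 534 * W / (D * A * T)
Numerator: 534 * 36.9 = 19704.6
Denominator: 5.5 * 11.4 * 1424 = 89284.8
CR = 19704.6 / 89284.8 = 0.221 mpy

0.221 mpy


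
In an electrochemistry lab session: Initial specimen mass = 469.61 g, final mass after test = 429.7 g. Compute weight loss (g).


Weight loss = initial − final
WL = 469.61 − 429.7 = 39.91 g

39.91 g


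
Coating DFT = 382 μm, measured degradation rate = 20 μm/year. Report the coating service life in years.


Service life = thickness / degradation rate
Life = 382 / 20 = 19.1 years

19.1 years


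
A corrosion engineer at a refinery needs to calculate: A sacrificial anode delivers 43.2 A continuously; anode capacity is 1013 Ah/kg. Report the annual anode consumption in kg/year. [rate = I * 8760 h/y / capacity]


Annual consumption = current * hours per year / capacity
Rate = 43.2 * 8760 / 1013 = 373.6 kg/year

373.6 kg/year


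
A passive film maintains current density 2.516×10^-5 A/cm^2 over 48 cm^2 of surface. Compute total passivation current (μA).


I = i_pass * A, then convert A → μA (×10^6)
I = 2.516×10^-5 * 48 * 10^6 = 1207.68 μA

1207.68 μA


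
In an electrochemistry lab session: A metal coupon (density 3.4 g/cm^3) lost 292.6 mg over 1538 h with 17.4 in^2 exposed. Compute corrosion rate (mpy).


Apply the mpy weight-loss relation: CR = 534 * W / (D * A * T)
Numerator: 534 * 292.6 = 156248.4
Denominator: 3.4 * 17.4 * 1538 = 90988.08
CR = 156248.4 / 90988.08 = 1.71724 mpy

1.71724 mpy


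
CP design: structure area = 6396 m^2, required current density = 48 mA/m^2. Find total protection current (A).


I = area * current density, then convert mA → A (÷1000)
I = 6396 * 48 / 1000 = 307.01 A

307.01 A


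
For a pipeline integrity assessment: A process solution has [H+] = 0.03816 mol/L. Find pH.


pH = −log10[H+]
pH = −log10(0.03816) = 1.42

1.42


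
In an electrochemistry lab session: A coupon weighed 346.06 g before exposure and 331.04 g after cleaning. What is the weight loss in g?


Weight loss = initial − final
WL = 346.06 − 331.04 = 15.02 g

15.02 g


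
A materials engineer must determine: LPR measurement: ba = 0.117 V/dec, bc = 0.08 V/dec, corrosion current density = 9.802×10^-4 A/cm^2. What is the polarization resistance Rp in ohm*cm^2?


Apply the Stern-Geary equation: Rp = ba*bc / (2.303*icorr*(ba+bc))
ba*bc = 0.117*0.08 = 0.00936
ba+bc = 0.197; 2.303*icorr*(ba+bc) = 2.303*9.802×10^-4*0.197 = 4.4470792×10^-4
Rp = 0.00936 / 4.4470792×10^-4 = 21.05 ohm*cm^2

21.05 ohm*cm^2


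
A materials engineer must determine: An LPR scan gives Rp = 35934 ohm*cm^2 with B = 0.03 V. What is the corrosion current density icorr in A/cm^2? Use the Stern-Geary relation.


Apply the Stern-Geary relation: icorr = B / Rp
icorr = 0.03 / 35934 = 8.349×10^-7 A/cm^2

8.349×10^-7 A/cm^2


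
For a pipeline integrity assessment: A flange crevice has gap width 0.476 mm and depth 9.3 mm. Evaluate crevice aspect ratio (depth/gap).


Aspect ratio = depth / gap
Ratio = 9.3 / 0.476 = 19.5

19.5


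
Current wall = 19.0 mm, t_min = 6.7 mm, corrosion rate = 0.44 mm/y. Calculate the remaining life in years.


Apply the remaining-life relation: RL = (t_current − t_min) / CR
RL = (19.0 − 6.7) / 0.44 = 12.3 / 0.44 = 28.0 years

28.0 years


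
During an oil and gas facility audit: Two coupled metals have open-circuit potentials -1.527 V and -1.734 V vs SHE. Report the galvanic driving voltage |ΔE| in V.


Driving voltage is the absolute potential difference.
|ΔE| = |-1.527 − (-1.734)| = 0.207 V

0.207 V


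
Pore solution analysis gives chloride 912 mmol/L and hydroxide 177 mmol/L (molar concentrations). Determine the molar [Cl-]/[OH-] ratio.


Threshold parameter = [Cl-] / [OH-] (molar basis; both in mmol/L, so units cancel)
Ratio = 912 / 177 = 5.15

5.15


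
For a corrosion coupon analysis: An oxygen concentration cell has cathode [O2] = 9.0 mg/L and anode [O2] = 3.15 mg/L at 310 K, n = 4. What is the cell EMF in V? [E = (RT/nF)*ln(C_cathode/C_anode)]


Apply the Nernst concentration-cell relation: E = (RT/nF)*ln(C_cathode/C_anode)
RT/nF = 8.314*310/(4*96485) = 0.00667808 V
ln(9.0/3.15) = 1.04982
E = 0.00667808 * 1.04982 = 0.00701 V

0.00701 V


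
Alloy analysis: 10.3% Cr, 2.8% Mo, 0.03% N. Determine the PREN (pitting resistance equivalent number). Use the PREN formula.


Apply the PREN formula: PREN = Cr + 3.3*Mo + 16*N
PREN = 10.3 + 3.3*2.8 + 16*0.03
PREN = 10.3 + 9.24 + 0.48 = 20.02

20.02


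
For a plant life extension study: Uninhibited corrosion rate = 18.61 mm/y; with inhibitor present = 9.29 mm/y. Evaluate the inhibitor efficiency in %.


Apply the inhibitor-efficiency definition: IE = (CR_blank − CR_inh)/CR_blank × 100
IE = (18.61 − 9.29) / 18.61 × 100
IE = 9.32 / 18.61 × 100 = 50.1 %

50.1 %


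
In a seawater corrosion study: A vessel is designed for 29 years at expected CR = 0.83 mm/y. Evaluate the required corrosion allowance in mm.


Corrosion allowance = CR × design life
CA = 0.83 * 29 = 24.07 mm

24.07 mm


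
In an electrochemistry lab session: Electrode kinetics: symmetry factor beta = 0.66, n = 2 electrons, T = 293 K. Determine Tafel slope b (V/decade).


Apply the Tafel slope relation: b = 2.303*R*T/(beta*n*F)
Numerator: 2.303 * 8.314 * 293 = 5610.11
Denominator: 0.66 * 2 * 96485 = 127360.2
b = 5610.11 / 127360.2 = 0.044 V/decade

0.044 V/decade


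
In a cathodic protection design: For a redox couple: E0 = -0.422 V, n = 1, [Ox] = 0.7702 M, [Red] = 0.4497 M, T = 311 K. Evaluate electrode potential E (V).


Apply the Nernst equation: E = E0 + (RT/nF)*ln([Ox]/[Red])
Step 1: RT/nF = 8.314*311/(1*96485) = 0.02679851 V
Step 2: [Ox]/[Red] = 0.7702/0.4497 = 1.712697
Step 3: ln(1.712697) = 0.538069
Step 4: correction = 0.02679851 * 0.538069 = 0.0144 V
E = -0.422 + 0.0144 = -0.4076 V

-0.4076 V


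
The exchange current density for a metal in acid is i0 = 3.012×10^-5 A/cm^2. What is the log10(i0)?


i0 = 3.012×10^-5 A/cm^2
log10(i0) = -4.521

-4.521


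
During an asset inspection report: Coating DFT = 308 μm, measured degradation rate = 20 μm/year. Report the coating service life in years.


Service life = thickness / degradation rate
Life = 308 / 20 = 15.4 years

15.4 years


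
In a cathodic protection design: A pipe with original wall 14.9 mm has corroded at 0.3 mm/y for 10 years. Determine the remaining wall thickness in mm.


Remaining wall = original − CR × time
t = 14.9 − 0.3*10 = 14.9 − 3.0 = 11.9 mm

11.9 mm


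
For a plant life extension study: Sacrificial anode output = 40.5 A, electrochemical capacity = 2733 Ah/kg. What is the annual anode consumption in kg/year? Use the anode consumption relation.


Annual consumption = current * hours per year / capacity
Rate = 40.5 * 8760 / 2733 = 129.8 kg/year

129.8 kg/year


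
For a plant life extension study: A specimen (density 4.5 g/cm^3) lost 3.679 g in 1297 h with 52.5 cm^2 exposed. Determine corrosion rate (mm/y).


Apply the mm/y weight-loss relation: CR = 87600 * W / (D * A * T)
Numerator: 87600 * 3.679 = 322280.4
Denominator: 4.5 * 52.5 * 1297 = 306416.25
CR = 322280.4 / 306416.25 = 1.05177 mm/y

1.05177 mm/y


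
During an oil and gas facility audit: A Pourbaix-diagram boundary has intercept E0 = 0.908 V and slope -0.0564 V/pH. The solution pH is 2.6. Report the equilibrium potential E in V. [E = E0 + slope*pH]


Apply the Pourbaix line equation: E = E0 + slope*pH
E = 0.908 + (-0.0564)*2.6 = 0.908 + (-0.14664) = 0.76136 V
Rounded to 4 decimal places: E = 0.7614 V

0.7614 V


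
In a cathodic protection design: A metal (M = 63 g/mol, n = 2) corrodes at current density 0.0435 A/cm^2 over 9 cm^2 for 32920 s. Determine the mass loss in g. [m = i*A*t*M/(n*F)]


Apply Faraday's law: m = i*A*t*M / (n*F)
Total charge passed Q = i*A*t = 0.0435*9*32920 = 12888.18 C
m = Q*M/(n*F) = 12888.18*63/(2*96485) = 4.208 g

4.208 g


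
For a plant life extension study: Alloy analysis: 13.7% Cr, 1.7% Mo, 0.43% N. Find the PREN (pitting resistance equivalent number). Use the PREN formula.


Apply the PREN formula: PREN = Cr + 3.3*Mo + 16*N
PREN = 13.7 + 3.3*1.7 + 16*0.43
PREN = 13.7 + 5.61 + 6.88 = 26.19

26.19


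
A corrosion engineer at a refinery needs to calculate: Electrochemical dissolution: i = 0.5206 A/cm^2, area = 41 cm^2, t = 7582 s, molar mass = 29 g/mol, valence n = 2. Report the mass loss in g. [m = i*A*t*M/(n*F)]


Apply Faraday's law: m = i*A*t*M / (n*F)
Total charge passed Q = i*A*t = 0.5206*41*7582 = 161834.7572 C
m = Q*M/(n*F) = 161834.7572*29/(2*96485) = 24.321 g

24.321 g


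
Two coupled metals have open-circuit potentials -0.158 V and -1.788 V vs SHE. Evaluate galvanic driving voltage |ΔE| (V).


Driving voltage is the absolute potential difference.
|ΔE| = |-0.158 − (-1.788)| = 1.63 V

1.63 V


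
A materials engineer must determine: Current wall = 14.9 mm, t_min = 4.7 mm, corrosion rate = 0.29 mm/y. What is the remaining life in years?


Apply the remaining-life relation: RL = (t_current − t_min) / CR
RL = (14.9 − 4.7) / 0.29 = 10.2 / 0.29 = 35.2 years

35.2 years


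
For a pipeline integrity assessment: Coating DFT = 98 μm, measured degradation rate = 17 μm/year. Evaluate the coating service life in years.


Service life = thickness / degradation rate
Life = 98 / 17 = 5.8 years

5.8 years


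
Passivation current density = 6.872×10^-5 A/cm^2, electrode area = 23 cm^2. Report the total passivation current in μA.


I = i_pass * A, then convert A → μA (×10^6)
I = 6.872×10^-5 * 23 * 10^6 = 1580.56 μA

1580.56 μA


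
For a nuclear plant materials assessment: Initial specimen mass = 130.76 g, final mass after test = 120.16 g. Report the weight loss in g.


Weight loss = initial − final
WL = 130.76 − 120.16 = 10.6 g

10.6 g


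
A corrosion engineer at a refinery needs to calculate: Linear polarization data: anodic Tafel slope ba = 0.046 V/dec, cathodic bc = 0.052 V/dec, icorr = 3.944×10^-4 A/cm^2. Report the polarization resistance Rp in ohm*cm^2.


Apply the Stern-Geary equation: Rp = ba*bc / (2.303*icorr*(ba+bc))
ba*bc = 0.046*0.052 = 0.002392
ba+bc = 0.098; 2.303*icorr*(ba+bc) = 2.303*3.944×10^-4*0.098 = 8.9013714×10^-5
Rp = 0.002392 / 8.9013714×10^-5 = 26.9 ohm*cm^2

26.9 ohm*cm^2


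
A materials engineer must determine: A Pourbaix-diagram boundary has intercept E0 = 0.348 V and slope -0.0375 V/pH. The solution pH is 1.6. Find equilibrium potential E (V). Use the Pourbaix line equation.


Apply the Pourbaix line equation: E = E0 + slope*pH
E = 0.348 + (-0.0375)*1.6 = 0.348 + (-0.06) = 0.288 V
Rounded to 3 decimal places: E = 0.288 V

0.288 V


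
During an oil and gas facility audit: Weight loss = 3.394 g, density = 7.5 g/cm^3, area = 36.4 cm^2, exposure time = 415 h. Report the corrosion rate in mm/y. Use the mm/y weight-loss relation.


Apply the mm/y weight-loss relation: CR = 87600 * W / (D * A * T)
Numerator: 87600 * 3.394 = 297314.4
Denominator: 7.5 * 36.4 * 415 = 113295.0
CR = 297314.4 / 113295.0 = 2.6242 mm/y

2.6242 mm/y


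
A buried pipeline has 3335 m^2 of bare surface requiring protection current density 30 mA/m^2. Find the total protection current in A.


I = area * current density, then convert mA → A (÷1000)
I = 3335 * 30 / 1000 = 100.05 A

100.05 A


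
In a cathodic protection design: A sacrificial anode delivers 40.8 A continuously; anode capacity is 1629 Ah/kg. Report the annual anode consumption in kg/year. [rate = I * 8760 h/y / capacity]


Annual consumption = current * hours per year / capacity
Rate = 40.8 * 8760 / 1629 = 219.4 kg/year

219.4 kg/year


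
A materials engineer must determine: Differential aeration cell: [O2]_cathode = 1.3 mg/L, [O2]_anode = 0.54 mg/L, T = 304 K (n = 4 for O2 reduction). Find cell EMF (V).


Apply the Nernst concentration-cell relation: E = (RT/nF)*ln(C_cathode/C_anode)
RT/nF = 8.314*304/(4*96485) = 0.00654883 V
ln(1.3/0.54) = 0.87855
E = 0.00654883 * 0.87855 = 0.00575 V

0.00575 V


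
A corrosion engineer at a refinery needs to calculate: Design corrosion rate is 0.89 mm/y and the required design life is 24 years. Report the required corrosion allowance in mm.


Corrosion allowance = CR × design life
CA = 0.89 * 24 = 21.36 mm

21.36 mm


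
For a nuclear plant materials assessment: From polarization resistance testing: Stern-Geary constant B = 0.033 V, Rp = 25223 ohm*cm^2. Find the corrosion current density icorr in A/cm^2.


Apply the Stern-Geary relation: icorr = B / Rp
icorr = 0.033 / 25223 = 1.308×10^-6 A/cm^2

1.308×10^-6 A/cm^2


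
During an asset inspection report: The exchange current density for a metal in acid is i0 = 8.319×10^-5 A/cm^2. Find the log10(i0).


i0 = 8.319×10^-5 A/cm^2
log10(i0) = -4.08

-4.08
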